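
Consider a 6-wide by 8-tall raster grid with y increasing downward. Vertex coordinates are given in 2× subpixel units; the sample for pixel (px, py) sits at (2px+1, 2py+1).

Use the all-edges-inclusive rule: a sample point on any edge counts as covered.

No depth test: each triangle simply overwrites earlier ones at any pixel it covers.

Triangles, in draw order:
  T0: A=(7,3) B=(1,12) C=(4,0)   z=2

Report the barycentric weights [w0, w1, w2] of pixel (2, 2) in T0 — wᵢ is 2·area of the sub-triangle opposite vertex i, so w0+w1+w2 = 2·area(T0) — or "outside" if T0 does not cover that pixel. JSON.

T0:
  2·area = 45
  edge (7, 3)→(1, 12): d=(-6,9) inclusive
  edge (1, 12)→(4, 0): d=(3,-12) inclusive
  edge (4, 0)→(7, 3): d=(3,3) inclusive
    (2,0)@(5, 1): e=[30,15,0] → #  [on edge]
    (3,0)@(7, 1): e=[12,39,-6] → ·
    (2,1)@(5, 3): e=[18,21,6] → #
    (3,1)@(7, 3): e=[0,45,0] → #  [on edge]
    (4,1)@(9, 3): e=[-18,69,-6] → ·
    (1,2)@(3, 5): e=[24,3,18] → #
    (3,2)@(7, 5): e=[-12,51,6] → ·
    (4,2)@(9, 5): e=[-30,75,0] → ·  [on edge]
    (1,3)@(3, 7): e=[12,9,24] → #
    (2,3)@(5, 7): e=[-6,33,18] → ·
    (5,3)@(11, 7): e=[-60,105,0] → ·  [on edge]
    (1,4)@(3, 9): e=[0,15,30] → #  [on edge]
  covered (7 px):
    · · # · · ·
    · · # # · ·
    · # # · · ·
    · # · · · ·
    · # · · · ·
    · · · · · ·
    · · · · · ·
    · · · · · ·

Result: [27,12,6]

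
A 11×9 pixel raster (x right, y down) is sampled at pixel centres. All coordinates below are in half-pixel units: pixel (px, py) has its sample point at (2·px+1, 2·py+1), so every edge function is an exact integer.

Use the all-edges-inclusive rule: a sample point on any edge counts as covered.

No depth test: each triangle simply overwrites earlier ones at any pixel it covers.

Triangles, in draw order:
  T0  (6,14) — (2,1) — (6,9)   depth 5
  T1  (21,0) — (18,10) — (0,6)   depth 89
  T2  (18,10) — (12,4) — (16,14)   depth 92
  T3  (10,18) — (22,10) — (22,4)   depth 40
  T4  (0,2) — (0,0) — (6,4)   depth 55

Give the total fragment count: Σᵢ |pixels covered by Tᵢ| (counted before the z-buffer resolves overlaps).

T0:
  2·area = 20
  edge (6, 14)→(2, 1): d=(-4,-13) inclusive
  edge (2, 1)→(6, 9): d=(4,8) inclusive
  edge (6, 9)→(6, 14): d=(0,5) inclusive
    (1,1)@(3, 3): e=[5,0,15] → X  [on edge]
    (2,1)@(5, 3): e=[31,-16,5] → .
    (1,2)@(3, 5): e=[-3,8,15] → .
    (2,3)@(5, 7): e=[15,0,5] → X  [on edge]
    (3,3)@(7, 7): e=[41,-16,-5] → .
    (2,4)@(5, 9): e=[7,8,5] → X
    (3,4)@(7, 9): e=[33,-8,-5] → .
    (2,5)@(5, 11): e=[-1,16,5] → .
    (3,5)@(7, 11): e=[25,0,-5] → .  [on edge]
    (4,7)@(9, 15): e=[35,0,-15] → .  [on edge]
  covered (3 px):
    . . . . . . . . . . .
    . X . . . . . . . . .
    . . . . . . . . . . .
    . . X . . . . . . . .
    . . X . . . . . . . .
    . . . . . . . . . . .
    . . . . . . . . . . .
    . . . . . . . . . . .
    . . . . . . . . . . .
T1:
  2·area = 192
  edge (21, 0)→(18, 10): d=(-3,10) inclusive
  edge (18, 10)→(0, 6): d=(-18,-4) inclusive
  edge (0, 6)→(21, 0): d=(21,-6) inclusive
    (9,0)@(19, 1): e=[17,166,9] → X
    (10,0)@(21, 1): e=[-3,174,21] → .
    (5,1)@(11, 3): e=[91,98,3] → X
    (6,1)@(13, 3): e=[71,106,15] → X
    (7,1)@(15, 3): e=[51,114,27] → X
    (8,1)@(17, 3): e=[31,122,39] → X
    (10,1)@(21, 3): e=[-9,138,63] → .
    (2,2)@(5, 5): e=[145,38,9] → X
    (3,2)@(7, 5): e=[125,46,21] → X
    (4,2)@(9, 5): e=[105,54,33] → X
    (10,2)@(21, 5): e=[-15,102,105] → .
    (2,3)@(5, 7): e=[139,2,51] → X
  covered (23 px):
    . . . . . . . . . X .
    . . . . . X X X X X .
    . . X X X X X X X X .
    . . X X X X X X X . .
    . . . . . . . X X . .
    . . . . . . . . . . .
    . . . . . . . . . . .
    . . . . . . . . . . .
    . . . . . . . . . . .
T2:
  2·area = 36  (B↔C swapped to make it positive)
  edge (18, 10)→(16, 14): d=(-2,4) inclusive
  edge (16, 14)→(12, 4): d=(-4,-10) inclusive
  edge (12, 4)→(18, 10): d=(6,6) inclusive
    (4,0)@(9, 1): e=[54,-18,0] → .  [on edge]
    (5,1)@(11, 3): e=[42,-6,0] → .  [on edge]
    (6,2)@(13, 5): e=[30,6,0] → X  [on edge]
    (7,2)@(15, 5): e=[22,26,-12] → .
    (6,3)@(13, 7): e=[26,-2,12] → .
    (7,3)@(15, 7): e=[18,18,0] → X  [on edge]
    (8,3)@(17, 7): e=[10,38,-12] → .
    (7,4)@(15, 9): e=[14,10,12] → X
    (8,4)@(17, 9): e=[6,30,0] → X  [on edge]
    (9,4)@(19, 9): e=[-2,50,-12] → .
    (7,5)@(15, 11): e=[10,2,24] → X
    (9,5)@(19, 11): e=[-6,42,0] → .  [on edge]
    (10,6)@(21, 13): e=[-18,54,0] → .  [on edge]
  covered (6 px):
    . . . . . . . . . . .
    . . . . . . . . . . .
    . . . . . . X . . . .
    . . . . . . . X . . .
    . . . . . . . X X . .
    . . . . . . . X X . .
    . . . . . . . . . . .
    . . . . . . . . . . .
    . . . . . . . . . . .
T3:
  2·area = 72  (B↔C swapped to make it positive)
  edge (10, 18)→(22, 4): d=(12,-14) inclusive
  edge (22, 4)→(22, 10): d=(0,6) inclusive
  edge (22, 10)→(10, 18): d=(-12,8) inclusive
    (10,3)@(21, 7): e=[22,6,44] → X
    (9,4)@(19, 9): e=[18,18,36] → X
    (8,5)@(17, 11): e=[14,30,28] → X
    (10,5)@(21, 11): e=[70,6,-4] → .
    (7,6)@(15, 13): e=[10,42,20] → X
    (9,6)@(19, 13): e=[66,18,-12] → .
    (6,7)@(13, 15): e=[6,54,12] → X
    (7,7)@(15, 15): e=[34,42,-4] → .
    (8,7)@(17, 15): e=[62,30,-20] → .
    (5,8)@(11, 17): e=[2,66,4] → X
    (6,8)@(13, 17): e=[30,54,-12] → .
  covered (9 px):
    . . . . . . . . . . .
    . . . . . . . . . . .
    . . . . . . . . . . .
    . . . . . . . . . . X
    . . . . . . . . . X X
    . . . . . . . . X X .
    . . . . . . . X X . .
    . . . . . . X . . . .
    . . . . . X . . . . .
T4:
  2·area = 12
  edge (0, 2)→(0, 0): d=(0,-2) inclusive
  edge (0, 0)→(6, 4): d=(6,4) inclusive
  edge (6, 4)→(0, 2): d=(-6,-2) inclusive
    (0,0)@(1, 1): e=[2,2,8] → X
    (1,0)@(3, 1): e=[6,-6,12] → .
    (0,1)@(1, 3): e=[2,14,-4] → .
    (1,1)@(3, 3): e=[6,6,0] → X  [on edge]
    (2,1)@(5, 3): e=[10,-2,4] → .
    (1,2)@(3, 5): e=[6,18,-12] → .
    (4,2)@(9, 5): e=[18,-6,0] → .  [on edge]
    (7,3)@(15, 7): e=[30,-18,0] → .  [on edge]
    (10,4)@(21, 9): e=[42,-30,0] → .  [on edge]
  covered (2 px):
    X . . . . . . . . . .
    . X . . . . . . . . .
    . . . . . . . . . . .
    . . . . . . . . . . .
    . . . . . . . . . . .
    . . . . . . . . . . .
    . . . . . . . . . . .
    . . . . . . . . . . .
    . . . . . . . . . . .

Final: 43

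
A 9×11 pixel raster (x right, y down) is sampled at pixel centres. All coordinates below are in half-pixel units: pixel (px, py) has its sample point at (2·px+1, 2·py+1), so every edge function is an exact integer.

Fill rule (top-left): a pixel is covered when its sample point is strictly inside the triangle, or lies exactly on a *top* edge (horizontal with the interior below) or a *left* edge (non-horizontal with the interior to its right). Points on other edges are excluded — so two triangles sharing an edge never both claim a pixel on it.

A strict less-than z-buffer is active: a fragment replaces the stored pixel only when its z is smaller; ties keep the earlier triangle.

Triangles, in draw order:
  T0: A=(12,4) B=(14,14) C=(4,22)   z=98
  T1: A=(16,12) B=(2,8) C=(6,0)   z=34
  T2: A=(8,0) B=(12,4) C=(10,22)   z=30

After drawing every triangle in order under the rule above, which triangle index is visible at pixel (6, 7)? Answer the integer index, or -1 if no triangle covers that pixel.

T0:
  2·area = 116
  edge (12, 4)→(14, 14): d=(2,10) right/bottom  bias=-1
  edge (14, 14)→(4, 22): d=(-10,8) right/bottom  bias=-1
  edge (4, 22)→(12, 4): d=(8,-18) top-left  bias=+0
    (5,3)@(11, 7): e=[16,94,6] → #
    (6,3)@(13, 7): e=[-4,78,42] → ·
    (5,4)@(11, 9): e=[20,74,22] → #
    (6,4)@(13, 9): e=[0,58,58] → ·  [on edge]
    (4,5)@(9, 11): e=[44,70,2] → #
    (6,5)@(13, 11): e=[4,38,74] → #
    (7,5)@(15, 11): e=[-16,22,110] → ·
    (4,6)@(9, 13): e=[48,50,18] → #
    (7,6)@(15, 13): e=[-12,2,126] → ·
    (4,7)@(9, 15): e=[52,30,34] → #
    (6,7)@(13, 15): e=[12,-2,106] → ·
    (3,8)@(7, 17): e=[76,26,14] → #
    (7,9)@(15, 19): e=[0,-58,174] → ·  [on edge]
  covered (14 px):
    · · · · · · · · ·
    · · · · · · · · ·
    · · · · · · · · ·
    · · · · · # · · ·
    · · · · · # · · ·
    · · · · # # # · ·
    · · · · # # # · ·
    · · · · # # · · ·
    · · · # # · · · ·
    · · · # · · · · ·
    · · # · · · · · ·
T1:
  2·area = 128
  edge (16, 12)→(2, 8): d=(-14,-4) top-left  bias=+0
  edge (2, 8)→(6, 0): d=(4,-8) top-left  bias=+0
  edge (6, 0)→(16, 12): d=(10,12) right/bottom  bias=-1
    (2,1)@(5, 3): e=[82,4,42] → #
    (3,1)@(7, 3): e=[90,20,18] → #
    (4,1)@(9, 3): e=[98,36,-6] → ·
    (2,2)@(5, 5): e=[54,12,62] → #
    (4,2)@(9, 5): e=[70,44,14] → #
    (5,2)@(11, 5): e=[78,60,-10] → ·
    (1,3)@(3, 7): e=[18,4,106] → #
    (5,3)@(11, 7): e=[50,68,10] → #
    (6,3)@(13, 7): e=[58,84,-14] → ·
    (1,4)@(3, 9): e=[-10,12,126] → ·
    (2,4)@(5, 9): e=[-2,28,102] → ·
    (3,4)@(7, 9): e=[6,44,78] → #
  covered (16 px):
    · · · · · · · · ·
    · · # # · · · · ·
    · · # # # · · · ·
    · # # # # # · · ·
    · · · # # # # · ·
    · · · · · · # # ·
    · · · · · · · · ·
    · · · · · · · · ·
    · · · · · · · · ·
    · · · · · · · · ·
    · · · · · · · · ·
T2:
  2·area = 80
  edge (8, 0)→(12, 4): d=(4,4) right/bottom  bias=-1
  edge (12, 4)→(10, 22): d=(-2,18) right/bottom  bias=-1
  edge (10, 22)→(8, 0): d=(-2,-22) top-left  bias=+0
    (4,0)@(9, 1): e=[0,60,20] → ·  [on edge]
    (4,1)@(9, 3): e=[8,56,16] → #
    (5,1)@(11, 3): e=[0,20,60] → ·  [on edge]
    (4,2)@(9, 5): e=[16,52,12] → #
    (5,2)@(11, 5): e=[8,16,56] → #
    (6,2)@(13, 5): e=[0,-20,100] → ·  [on edge]
    (4,3)@(9, 7): e=[24,48,8] → #
    (6,3)@(13, 7): e=[8,-24,96] → ·
    (7,3)@(15, 7): e=[0,-60,140] → ·  [on edge]
    (4,4)@(9, 9): e=[32,44,4] → #
    (6,4)@(13, 9): e=[16,-28,92] → ·
    (8,4)@(17, 9): e=[0,-100,180] → ·  [on edge]
    (4,5)@(9, 11): e=[40,40,0] → #  [on edge]
    (5,6)@(11, 13): e=[40,0,40] → ·  [on edge]
  covered (9 px):
    · · · · · · · · ·
    · · · · # · · · ·
    · · · · # # · · ·
    · · · · # # · · ·
    · · · · # # · · ·
    · · · · # # · · ·
    · · · · · · · · ·
    · · · · · · · · ·
    · · · · · · · · ·
    · · · · · · · · ·
    · · · · · · · · ·

Z-buffer (winner per pixel, '.' = empty):
  . . . . . . . . .
  . . 1 1 2 . . . .
  . . 1 1 2 2 . . .
  . 1 1 1 2 2 . . .
  . . . 1 2 2 1 . .
  . . . . 2 2 1 1 .
  . . . . 0 0 0 . .
  . . . . 0 0 . . .
  . . . 0 0 . . . .
  . . . 0 . . . . .
  . . 0 . . . . . .

Result: -1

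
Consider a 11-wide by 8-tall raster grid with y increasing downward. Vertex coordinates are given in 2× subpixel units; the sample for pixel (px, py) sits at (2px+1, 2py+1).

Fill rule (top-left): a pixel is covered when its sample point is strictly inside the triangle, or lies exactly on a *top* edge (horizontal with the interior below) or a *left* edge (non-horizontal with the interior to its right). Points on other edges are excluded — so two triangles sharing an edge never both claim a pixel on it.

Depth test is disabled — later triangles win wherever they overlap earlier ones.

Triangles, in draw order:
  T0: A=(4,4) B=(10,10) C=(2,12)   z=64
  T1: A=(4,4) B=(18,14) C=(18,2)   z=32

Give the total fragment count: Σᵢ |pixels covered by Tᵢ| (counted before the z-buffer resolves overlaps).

T0:
  2·area = 60
  edge (4, 4)→(10, 10): d=(6,6) right/bottom  bias=-1
  edge (10, 10)→(2, 12): d=(-8,2) right/bottom  bias=-1
  edge (2, 12)→(4, 4): d=(2,-8) top-left  bias=+0
    (0,0)@(1, 1): e=[0,90,-30] → ·  [on edge]
    (1,1)@(3, 3): e=[0,70,-10] → ·  [on edge]
    (2,2)@(5, 5): e=[0,50,10] → ·  [on edge]
    (2,3)@(5, 7): e=[12,34,14] → #
    (3,3)@(7, 7): e=[0,30,30] → ·  [on edge]
    (1,4)@(3, 9): e=[36,22,2] → #
    (3,4)@(7, 9): e=[12,14,34] → #
    (4,4)@(9, 9): e=[0,10,50] → ·  [on edge]
    (1,5)@(3, 11): e=[48,6,6] → #
    (3,5)@(7, 11): e=[24,-2,38] → ·
    (5,5)@(11, 11): e=[0,-10,70] → ·  [on edge]
    (1,6)@(3, 13): e=[60,-10,10] → ·
    (6,6)@(13, 13): e=[0,-30,90] → ·  [on edge]
    (7,7)@(15, 15): e=[0,-50,110] → ·  [on edge]
  covered (6 px):
    · · · · · · · · · · ·
    · · · · · · · · · · ·
    · · · · · · · · · · ·
    · · # · · · · · · · ·
    · # # # · · · · · · ·
    · # # · · · · · · · ·
    · · · · · · · · · · ·
    · · · · · · · · · · ·
T1:
  2·area = 168  (B↔C swapped to make it positive)
  edge (4, 4)→(18, 2): d=(14,-2) top-left  bias=+0
  edge (18, 2)→(18, 14): d=(0,12) right/bottom  bias=-1
  edge (18, 14)→(4, 4): d=(-14,-10) top-left  bias=+0
    (5,1)@(11, 3): e=[0,84,84] → #  [on edge]
    (6,1)@(13, 3): e=[4,60,104] → #
    (7,1)@(15, 3): e=[8,36,124] → #
    (8,1)@(17, 3): e=[12,12,144] → #
    (9,1)@(19, 3): e=[16,-12,164] → ·
    (3,2)@(7, 5): e=[20,132,16] → #
    (4,2)@(9, 5): e=[24,108,36] → #
    (9,2)@(19, 5): e=[44,-12,136] → ·
    (3,3)@(7, 7): e=[48,132,-12] → ·
    (4,3)@(9, 7): e=[52,108,8] → #
    (9,3)@(19, 7): e=[72,-12,108] → ·
    (4,4)@(9, 9): e=[80,108,-20] → ·
    (5,4)@(11, 9): e=[84,84,0] → #  [on edge]
  covered (22 px):
    · · · · · · · · · · ·
    · · · · · # # # # · ·
    · · · # # # # # # · ·
    · · · · # # # # # · ·
    · · · · · # # # # · ·
    · · · · · · · # # · ·
    · · · · · · · · # · ·
    · · · · · · · · · · ·

Answer: 28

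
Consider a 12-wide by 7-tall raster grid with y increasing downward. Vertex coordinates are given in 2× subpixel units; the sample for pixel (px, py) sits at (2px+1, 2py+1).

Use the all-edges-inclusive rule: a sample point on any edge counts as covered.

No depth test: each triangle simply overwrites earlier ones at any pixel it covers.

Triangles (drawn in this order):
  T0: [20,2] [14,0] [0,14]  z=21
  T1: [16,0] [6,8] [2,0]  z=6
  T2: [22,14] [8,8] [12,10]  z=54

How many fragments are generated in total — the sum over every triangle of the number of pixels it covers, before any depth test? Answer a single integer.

T0:
  2·area = 112  (B↔C swapped to make it positive)
  edge (20, 2)→(0, 14): d=(-20,12) inclusive
  edge (0, 14)→(14, 0): d=(14,-14) inclusive
  edge (14, 0)→(20, 2): d=(6,2) inclusive
    (6,0)@(13, 1): e=[104,0,8] → #  [on edge]
    (7,0)@(15, 1): e=[80,28,4] → #
    (8,0)@(17, 1): e=[56,56,0] → #  [on edge]
    (9,0)@(19, 1): e=[32,84,-4] → ·
    (5,1)@(11, 3): e=[88,0,24] → #  [on edge]
    (9,1)@(19, 3): e=[-8,112,8] → ·
    (11,1)@(23, 3): e=[-56,168,0] → ·  [on edge]
    (4,2)@(9, 5): e=[72,0,40] → #  [on edge]
    (7,2)@(15, 5): e=[0,84,28] → #  [on edge]
    (8,2)@(17, 5): e=[-24,112,24] → ·
    (3,3)@(7, 7): e=[56,0,56] → #  [on edge]
    (6,3)@(13, 7): e=[-16,84,44] → ·
    (2,4)@(5, 9): e=[40,0,72] → #  [on edge]
    (1,5)@(3, 11): e=[24,0,88] → #  [on edge]
    (2,5)@(5, 11): e=[0,28,84] → #  [on edge]
    (0,6)@(1, 13): e=[8,0,104] → #  [on edge]
  covered (19 px):
    · · · · · · # # # · · ·
    · · · · · # # # # · · ·
    · · · · # # # # · · · ·
    · · · # # # · · · · · ·
    · · # # · · · · · · · ·
    · # # · · · · · · · · ·
    # · · · · · · · · · · ·
T1:
  2·area = 112
  edge (16, 0)→(6, 8): d=(-10,8) inclusive
  edge (6, 8)→(2, 0): d=(-4,-8) inclusive
  edge (2, 0)→(16, 0): d=(14,0) inclusive
    (1,0)@(3, 1): e=[94,4,14] → #
    (2,0)@(5, 1): e=[78,20,14] → #
    (3,0)@(7, 1): e=[62,36,14] → #
    (4,0)@(9, 1): e=[46,52,14] → #
    (5,0)@(11, 1): e=[30,68,14] → #
    (6,0)@(13, 1): e=[14,84,14] → #
    (7,0)@(15, 1): e=[-2,100,14] → ·
    (1,1)@(3, 3): e=[74,-4,42] → ·
    (2,1)@(5, 3): e=[58,12,42] → #
    (6,1)@(13, 3): e=[-6,76,42] → ·
    (2,2)@(5, 5): e=[38,4,70] → #
    (5,2)@(11, 5): e=[-10,52,70] → ·
  covered (14 px):
    · # # # # # # · · · · ·
    · · # # # # · · · · · ·
    · · # # # · · · · · · ·
    · · · # · · · · · · · ·
    · · · · · · · · · · · ·
    · · · · · · · · · · · ·
    · · · · · · · · · · · ·
T2:
  2·area = 4  (B↔C swapped to make it positive)
  edge (22, 14)→(12, 10): d=(-10,-4) inclusive
  edge (12, 10)→(8, 8): d=(-4,-2) inclusive
  edge (8, 8)→(22, 14): d=(14,6) inclusive
    (0,2)@(1, 5): e=[6,-2,0] → ·  [on edge]
    (7,5)@(15, 11): e=[2,2,0] → #  [on edge]
    (8,5)@(17, 11): e=[10,6,-12] → ·
    (7,6)@(15, 13): e=[-18,-6,28] → ·
  covered (1 px):
    · · · · · · · · · · · ·
    · · · · · · · · · · · ·
    · · · · · · · · · · · ·
    · · · · · · · · · · · ·
    · · · · · · · · · · · ·
    · · · · · · · # · · · ·
    · · · · · · · · · · · ·

Answer: 34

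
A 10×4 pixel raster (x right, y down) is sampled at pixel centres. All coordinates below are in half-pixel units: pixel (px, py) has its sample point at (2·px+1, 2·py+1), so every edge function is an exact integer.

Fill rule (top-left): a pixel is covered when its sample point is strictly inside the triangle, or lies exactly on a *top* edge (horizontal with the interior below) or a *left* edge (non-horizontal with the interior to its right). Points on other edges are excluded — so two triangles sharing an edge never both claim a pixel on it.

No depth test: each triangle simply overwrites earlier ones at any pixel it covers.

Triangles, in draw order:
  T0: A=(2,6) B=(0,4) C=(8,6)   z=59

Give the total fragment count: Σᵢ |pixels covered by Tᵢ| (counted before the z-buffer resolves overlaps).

T0:
  2·area = 12
  edge (2, 6)→(0, 4): d=(-2,-2) top-left  bias=+0
  edge (0, 4)→(8, 6): d=(8,2) right/bottom  bias=-1
  edge (8, 6)→(2, 6): d=(-6,0) right/bottom  bias=-1
    (0,2)@(1, 5): e=[0,6,6] → X  [on edge]
    (1,2)@(3, 5): e=[4,2,6] → X
    (2,2)@(5, 5): e=[8,-2,6] → .
    (0,3)@(1, 7): e=[-4,22,-6] → .
    (1,3)@(3, 7): e=[0,18,-6] → .  [on edge]
  covered (2 px):
    . . . . . . . . . .
    . . . . . . . . . .
    X X . . . . . . . .
    . . . . . . . . . .

Final: 2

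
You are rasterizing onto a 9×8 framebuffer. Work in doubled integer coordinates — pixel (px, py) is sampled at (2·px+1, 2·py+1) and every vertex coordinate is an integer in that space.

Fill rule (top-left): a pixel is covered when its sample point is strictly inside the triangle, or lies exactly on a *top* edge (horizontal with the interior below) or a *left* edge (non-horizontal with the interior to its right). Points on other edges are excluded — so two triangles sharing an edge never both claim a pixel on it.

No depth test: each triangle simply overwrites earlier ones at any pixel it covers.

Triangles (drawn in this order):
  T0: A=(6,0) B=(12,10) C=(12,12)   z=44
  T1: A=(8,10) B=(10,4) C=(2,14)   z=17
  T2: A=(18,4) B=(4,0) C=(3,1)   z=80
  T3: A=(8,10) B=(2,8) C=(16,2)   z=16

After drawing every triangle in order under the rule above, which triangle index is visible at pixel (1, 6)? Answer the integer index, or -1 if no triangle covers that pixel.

T0:
  2·area = 12
  edge (6, 0)→(12, 10): d=(6,10) right/bottom  bias=-1
  edge (12, 10)→(12, 12): d=(0,2) right/bottom  bias=-1
  edge (12, 12)→(6, 0): d=(-6,-12) top-left  bias=+0
    (4,2)@(9, 5): e=[0,6,6] → ·  [on edge]
    (5,4)@(11, 9): e=[4,2,6] → █
    (6,4)@(13, 9): e=[-16,-2,30] → ·
    (5,5)@(11, 11): e=[16,2,-6] → ·
    (7,7)@(15, 15): e=[0,-6,18] → ·  [on edge]
  covered (1 px):
    · · · · · · · · ·
    · · · · · · · · ·
    · · · · · · · · ·
    · · · · · · · · ·
    · · · · · █ · · ·
    · · · · · · · · ·
    · · · · · · · · ·
    · · · · · · · · ·
T1:
  2·area = 28  (B↔C swapped to make it positive)
  edge (8, 10)→(2, 14): d=(-6,4) right/bottom  bias=-1
  edge (2, 14)→(10, 4): d=(8,-10) top-left  bias=+0
  edge (10, 4)→(8, 10): d=(-2,6) right/bottom  bias=-1
    (5,0)@(11, 1): e=[42,-14,0] → ·  [on edge]
    (4,3)@(9, 7): e=[14,14,0] → ·  [on edge]
    (3,4)@(7, 9): e=[10,10,8] → █
    (4,4)@(9, 9): e=[2,30,-4] → ·
    (2,5)@(5, 11): e=[6,6,16] → █
    (3,5)@(7, 11): e=[-2,26,4] → ·
    (1,6)@(3, 13): e=[2,2,24] → █
    (2,6)@(5, 13): e=[-6,22,12] → ·
    (3,6)@(7, 13): e=[-14,42,0] → ·  [on edge]
    (1,7)@(3, 15): e=[-10,18,20] → ·
  covered (3 px):
    · · · · · · · · ·
    · · · · · · · · ·
    · · · · · · · · ·
    · · · · · · · · ·
    · · · █ · · · · ·
    · · █ · · · · · ·
    · █ · · · · · · ·
    · · · · · · · · ·
T2:
  2·area = 18  (B↔C swapped to make it positive)
  edge (18, 4)→(3, 1): d=(-15,-3) top-left  bias=+0
  edge (3, 1)→(4, 0): d=(1,-1) top-left  bias=+0
  edge (4, 0)→(18, 4): d=(14,4) right/bottom  bias=-1
    (1,0)@(3, 1): e=[0,0,18] → █  [on edge]
    (2,0)@(5, 1): e=[6,2,10] → █
    (3,0)@(7, 1): e=[12,4,2] → █
    (4,0)@(9, 1): e=[18,6,-6] → ·
    (0,1)@(1, 3): e=[-36,0,54] → ·  [on edge]
    (1,1)@(3, 3): e=[-30,2,46] → ·
    (2,1)@(5, 3): e=[-24,4,38] → ·
    (3,1)@(7, 3): e=[-18,6,30] → ·
    (6,1)@(13, 3): e=[0,12,6] → █  [on edge]
    (7,1)@(15, 3): e=[6,14,-2] → ·
    (6,2)@(13, 5): e=[-30,14,34] → ·
  covered (4 px):
    · █ █ █ · · · · ·
    · · · · · · █ · ·
    · · · · · · · · ·
    · · · · · · · · ·
    · · · · · · · · ·
    · · · · · · · · ·
    · · · · · · · · ·
    · · · · · · · · ·
T3:
  2·area = 64
  edge (8, 10)→(2, 8): d=(-6,-2) top-left  bias=+0
  edge (2, 8)→(16, 2): d=(14,-6) top-left  bias=+0
  edge (16, 2)→(8, 10): d=(-8,8) right/bottom  bias=-1
    (8,0)@(17, 1): e=[72,-8,0] → ·  [on edge]
    (7,1)@(15, 3): e=[56,8,0] → ·  [on edge]
    (4,2)@(9, 5): e=[32,0,32] → █  [on edge]
    (5,2)@(11, 5): e=[36,12,16] → █
    (6,2)@(13, 5): e=[40,24,0] → ·  [on edge]
    (2,3)@(5, 7): e=[12,4,48] → █
    (3,3)@(7, 7): e=[16,16,32] → █
    (5,3)@(11, 7): e=[24,40,0] → ·  [on edge]
    (2,4)@(5, 9): e=[0,32,32] → █  [on edge]
    (4,4)@(9, 9): e=[8,56,0] → ·  [on edge]
    (2,5)@(5, 11): e=[-12,60,16] → ·
    (3,5)@(7, 11): e=[-8,72,0] → ·  [on edge]
    (5,5)@(11, 11): e=[0,96,-32] → ·  [on edge]
    (2,6)@(5, 13): e=[-24,88,0] → ·  [on edge]
    (8,6)@(17, 13): e=[0,160,-96] → ·  [on edge]
    (1,7)@(3, 15): e=[-40,104,0] → ·  [on edge]
  covered (7 px):
    · · · · · · · · ·
    · · · · · · · · ·
    · · · · █ █ · · ·
    · · █ █ █ · · · ·
    · · █ █ · · · · ·
    · · · · · · · · ·
    · · · · · · · · ·
    · · · · · · · · ·

Z-buffer (winner per pixel, '.' = empty):
  . 2 2 2 . . . . .
  . . . . . . 2 . .
  . . . . 3 3 . . .
  . . 3 3 3 . . . .
  . . 3 3 . 0 . . .
  . . 1 . . . . . .
  . 1 . . . . . . .
  . . . . . . . . .

Answer: 1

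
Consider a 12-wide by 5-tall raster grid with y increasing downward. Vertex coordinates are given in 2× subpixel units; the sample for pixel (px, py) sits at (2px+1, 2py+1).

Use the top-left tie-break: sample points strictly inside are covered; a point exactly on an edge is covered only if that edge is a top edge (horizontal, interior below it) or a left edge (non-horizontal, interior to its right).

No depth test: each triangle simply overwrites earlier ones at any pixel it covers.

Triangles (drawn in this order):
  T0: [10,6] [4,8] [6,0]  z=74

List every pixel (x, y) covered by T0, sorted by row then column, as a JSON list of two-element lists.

T0:
  2·area = 44
  edge (10, 6)→(4, 8): d=(-6,2) right/bottom  bias=-1
  edge (4, 8)→(6, 0): d=(2,-8) top-left  bias=+0
  edge (6, 0)→(10, 6): d=(4,6) right/bottom  bias=-1
    (3,1)@(7, 3): e=[24,14,6] → #
    (4,1)@(9, 3): e=[20,30,-6] → ·
    (9,1)@(19, 3): e=[0,110,-66] → ·  [on edge]
    (2,2)@(5, 5): e=[16,2,26] → #
    (4,2)@(9, 5): e=[8,34,2] → #
    (5,2)@(11, 5): e=[4,50,-10] → ·
    (6,2)@(13, 5): e=[0,66,-22] → ·  [on edge]
    (2,3)@(5, 7): e=[4,6,34] → #
    (3,3)@(7, 7): e=[0,22,22] → ·  [on edge]
    (4,3)@(9, 7): e=[-4,38,10] → ·
    (0,4)@(1, 9): e=[0,-22,66] → ·  [on edge]
    (2,4)@(5, 9): e=[-8,10,42] → ·
  covered (5 px):
    · · · · · · · · · · · ·
    · · · # · · · · · · · ·
    · · # # # · · · · · · ·
    · · # · · · · · · · · ·
    · · · · · · · · · · · ·

Result: [[3,1],[2,2],[3,2],[4,2],[2,3]]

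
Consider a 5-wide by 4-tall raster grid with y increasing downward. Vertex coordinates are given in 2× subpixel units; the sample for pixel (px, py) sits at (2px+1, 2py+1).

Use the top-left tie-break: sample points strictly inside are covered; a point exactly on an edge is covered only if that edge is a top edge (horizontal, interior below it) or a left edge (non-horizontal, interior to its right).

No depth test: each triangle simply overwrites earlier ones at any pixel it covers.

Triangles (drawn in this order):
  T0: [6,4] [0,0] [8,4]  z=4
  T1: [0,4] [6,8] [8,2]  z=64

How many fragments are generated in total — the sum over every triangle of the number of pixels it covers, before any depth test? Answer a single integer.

T0:
  2·area = 8
  edge (6, 4)→(0, 0): d=(-6,-4) top-left  bias=+0
  edge (0, 0)→(8, 4): d=(8,4) right/bottom  bias=-1
  edge (8, 4)→(6, 4): d=(-2,0) right/bottom  bias=-1
    (2,1)@(5, 3): e=[2,4,2] → █
    (3,1)@(7, 3): e=[10,-4,2] → ·
    (2,2)@(5, 5): e=[-10,20,-2] → ·
  covered (1 px):
    · · · · ·
    · · █ · ·
    · · · · ·
    · · · · ·
T1:
  2·area = 44  (B↔C swapped to make it positive)
  edge (0, 4)→(8, 2): d=(8,-2) top-left  bias=+0
  edge (8, 2)→(6, 8): d=(-2,6) right/bottom  bias=-1
  edge (6, 8)→(0, 4): d=(-6,-4) top-left  bias=+0
    (2,1)@(5, 3): e=[2,16,26] → █
    (3,1)@(7, 3): e=[6,4,34] → █
    (4,1)@(9, 3): e=[10,-8,42] → ·
    (1,2)@(3, 5): e=[14,24,6] → █
    (3,2)@(7, 5): e=[22,0,22] → ·  [on edge]
    (1,3)@(3, 7): e=[30,20,-6] → ·
    (2,3)@(5, 7): e=[34,8,2] → █
    (3,3)@(7, 7): e=[38,-4,10] → ·
  covered (5 px):
    · · · · ·
    · · █ █ ·
    · █ █ · ·
    · · █ · ·

Answer: 6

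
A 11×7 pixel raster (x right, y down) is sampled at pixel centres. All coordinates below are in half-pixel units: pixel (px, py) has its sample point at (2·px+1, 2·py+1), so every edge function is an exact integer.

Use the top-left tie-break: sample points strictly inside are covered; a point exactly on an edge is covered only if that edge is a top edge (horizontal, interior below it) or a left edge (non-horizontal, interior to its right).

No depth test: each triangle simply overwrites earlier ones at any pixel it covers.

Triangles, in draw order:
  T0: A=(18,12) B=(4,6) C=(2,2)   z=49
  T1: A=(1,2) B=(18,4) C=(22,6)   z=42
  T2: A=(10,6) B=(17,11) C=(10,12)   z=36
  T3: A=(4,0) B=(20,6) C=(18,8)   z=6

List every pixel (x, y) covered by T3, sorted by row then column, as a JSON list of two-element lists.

T0:
  2·area = 44
  edge (18, 12)→(4, 6): d=(-14,-6) top-left  bias=+0
  edge (4, 6)→(2, 2): d=(-2,-4) top-left  bias=+0
  edge (2, 2)→(18, 12): d=(16,10) right/bottom  bias=-1
    (1,1)@(3, 3): e=[36,2,6] → #
    (2,1)@(5, 3): e=[48,10,-14] → ·
    (1,2)@(3, 5): e=[8,-2,38] → ·
    (2,2)@(5, 5): e=[20,6,18] → #
    (3,2)@(7, 5): e=[32,14,-2] → ·
    (2,3)@(5, 7): e=[-8,2,50] → ·
    (3,3)@(7, 7): e=[4,10,30] → #
    (4,3)@(9, 7): e=[16,18,10] → #
    (5,3)@(11, 7): e=[28,26,-10] → ·
    (3,4)@(7, 9): e=[-24,6,62] → ·
    (4,4)@(9, 9): e=[-12,14,42] → ·
    (5,4)@(11, 9): e=[0,22,22] → #  [on edge]
  covered (6 px):
    · · · · · · · · · · ·
    · # · · · · · · · · ·
    · · # · · · · · · · ·
    · · · # # · · · · · ·
    · · · · · # # · · · ·
    · · · · · · · · · · ·
    · · · · · · · · · · ·
T1:
  2·area = 26
  edge (1, 2)→(18, 4): d=(17,2) right/bottom  bias=-1
  edge (18, 4)→(22, 6): d=(4,2) right/bottom  bias=-1
  edge (22, 6)→(1, 2): d=(-21,-4) top-left  bias=+0
    (3,1)@(7, 3): e=[5,18,3] → #
    (4,1)@(9, 3): e=[1,14,11] → #
    (5,1)@(11, 3): e=[-3,10,19] → ·
    (3,2)@(7, 5): e=[39,26,-39] → ·
    (4,2)@(9, 5): e=[35,22,-31] → ·
    (8,2)@(17, 5): e=[19,6,1] → #
    (9,2)@(19, 5): e=[15,2,9] → #
    (10,2)@(21, 5): e=[11,-2,17] → ·
    (8,3)@(17, 7): e=[53,14,-41] → ·
    (9,3)@(19, 7): e=[49,10,-33] → ·
  covered (4 px):
    · · · · · · · · · · ·
    · · · # # · · · · · ·
    · · · · · · · · # # ·
    · · · · · · · · · · ·
    · · · · · · · · · · ·
    · · · · · · · · · · ·
    · · · · · · · · · · ·
T2:
  2·area = 42
  edge (10, 6)→(17, 11): d=(7,5) right/bottom  bias=-1
  edge (17, 11)→(10, 12): d=(-7,1) right/bottom  bias=-1
  edge (10, 12)→(10, 6): d=(0,-6) top-left  bias=+0
    (1,0)@(3, 1): e=[0,84,-42] → ·  [on edge]
    (5,3)@(11, 7): e=[2,34,6] → #
    (6,3)@(13, 7): e=[-8,32,18] → ·
    (5,4)@(11, 9): e=[16,20,6] → #
    (6,4)@(13, 9): e=[6,18,18] → #
    (7,4)@(15, 9): e=[-4,16,30] → ·
    (5,5)@(11, 11): e=[30,6,6] → #
    (7,5)@(15, 11): e=[10,2,30] → #
    (8,5)@(17, 11): e=[0,0,42] → ·  [on edge]
    (1,6)@(3, 13): e=[84,0,-42] → ·  [on edge]
    (5,6)@(11, 13): e=[44,-8,6] → ·
    (6,6)@(13, 13): e=[34,-10,18] → ·
  covered (6 px):
    · · · · · · · · · · ·
    · · · · · · · · · · ·
    · · · · · · · · · · ·
    · · · · · # · · · · ·
    · · · · · # # · · · ·
    · · · · · # # # · · ·
    · · · · · · · · · · ·
T3:
  2·area = 44
  edge (4, 0)→(20, 6): d=(16,6) right/bottom  bias=-1
  edge (20, 6)→(18, 8): d=(-2,2) right/bottom  bias=-1
  edge (18, 8)→(4, 0): d=(-14,-8) top-left  bias=+0
    (5,1)@(11, 3): e=[6,24,14] → #
    (6,1)@(13, 3): e=[-6,20,30] → ·
    (5,2)@(11, 5): e=[38,20,-14] → ·
    (6,2)@(13, 5): e=[26,16,2] → #
    (7,2)@(15, 5): e=[14,12,18] → #
    (8,2)@(17, 5): e=[2,8,34] → #
    (9,2)@(19, 5): e=[-10,4,50] → ·
    (10,2)@(21, 5): e=[-22,0,66] → ·  [on edge]
    (6,3)@(13, 7): e=[58,12,-26] → ·
    (7,3)@(15, 7): e=[46,8,-10] → ·
    (8,3)@(17, 7): e=[34,4,6] → #
    (9,3)@(19, 7): e=[22,0,22] → ·  [on edge]
    (8,4)@(17, 9): e=[66,0,-22] → ·  [on edge]
    (7,5)@(15, 11): e=[110,0,-66] → ·  [on edge]
    (6,6)@(13, 13): e=[154,0,-110] → ·  [on edge]
  covered (5 px):
    · · · · · · · · · · ·
    · · · · · # · · · · ·
    · · · · · · # # # · ·
    · · · · · · · · # · ·
    · · · · · · · · · · ·
    · · · · · · · · · · ·
    · · · · · · · · · · ·

Final: [[5,1],[6,2],[7,2],[8,2],[8,3]]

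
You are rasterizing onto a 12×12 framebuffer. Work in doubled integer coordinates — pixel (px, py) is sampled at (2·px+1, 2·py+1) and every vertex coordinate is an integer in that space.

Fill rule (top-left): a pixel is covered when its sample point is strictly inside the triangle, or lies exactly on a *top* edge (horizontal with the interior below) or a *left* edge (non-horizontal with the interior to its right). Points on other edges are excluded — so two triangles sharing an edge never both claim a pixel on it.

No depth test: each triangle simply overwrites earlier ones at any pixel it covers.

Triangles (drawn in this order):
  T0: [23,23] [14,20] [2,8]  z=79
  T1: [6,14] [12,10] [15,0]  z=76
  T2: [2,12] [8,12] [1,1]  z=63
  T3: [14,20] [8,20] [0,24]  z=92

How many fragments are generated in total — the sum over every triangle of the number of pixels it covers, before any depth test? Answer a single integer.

T0:
  2·area = 72
  edge (23, 23)→(14, 20): d=(-9,-3) top-left  bias=+0
  edge (14, 20)→(2, 8): d=(-12,-12) top-left  bias=+0
  edge (2, 8)→(23, 23): d=(21,15) right/bottom  bias=-1
    (0,3)@(1, 7): e=[78,0,-6] → .  [on edge]
    (1,4)@(3, 9): e=[66,0,6] → X  [on edge]
    (2,4)@(5, 9): e=[72,24,-24] → .
    (1,5)@(3, 11): e=[48,-24,48] → .
    (2,5)@(5, 11): e=[54,0,18] → X  [on edge]
    (3,5)@(7, 11): e=[60,24,-12] → .
    (2,6)@(5, 13): e=[36,-24,60] → .
    (3,6)@(7, 13): e=[42,0,30] → X  [on edge]
    (4,6)@(9, 13): e=[48,24,0] → .  [on edge]
    (3,7)@(7, 15): e=[24,-24,72] → .
    (4,7)@(9, 15): e=[30,0,42] → X  [on edge]
    (5,7)@(11, 15): e=[36,24,12] → X
    (2,8)@(5, 17): e=[0,-72,144] → .  [on edge]
    (5,8)@(11, 17): e=[18,0,54] → X  [on edge]
    (5,9)@(11, 19): e=[0,-24,96] → .  [on edge]
    (6,9)@(13, 19): e=[6,0,66] → X  [on edge]
    (7,10)@(15, 21): e=[-6,0,78] → .  [on edge]
    (8,10)@(17, 21): e=[0,24,48] → X  [on edge]
    (8,11)@(17, 23): e=[-18,0,90] → .  [on edge]
    (11,11)@(23, 23): e=[0,72,0] → .  [on edge]
  covered (12 px):
    . . . . . . . . . . . .
    . . . . . . . . . . . .
    . . . . . . . . . . . .
    . . . . . . . . . . . .
    . X . . . . . . . . . .
    . . X . . . . . . . . .
    . . . X . . . . . . . .
    . . . . X X . . . . . .
    . . . . . X X . . . . .
    . . . . . . X X X . . .
    . . . . . . . . X X . .
    . . . . . . . . . . . .
T1:
  2·area = 48  (B↔C swapped to make it positive)
  edge (6, 14)→(15, 0): d=(9,-14) top-left  bias=+0
  edge (15, 0)→(12, 10): d=(-3,10) right/bottom  bias=-1
  edge (12, 10)→(6, 14): d=(-6,4) right/bottom  bias=-1
    (6,2)@(13, 5): e=[17,5,26] → X
    (7,2)@(15, 5): e=[45,-15,18] → .
    (5,3)@(11, 7): e=[7,19,22] → X
    (6,3)@(13, 7): e=[35,-1,14] → .
    (5,4)@(11, 9): e=[25,13,10] → X
    (6,4)@(13, 9): e=[53,-7,2] → .
    (4,5)@(9, 11): e=[15,27,6] → X
    (5,5)@(11, 11): e=[43,7,-2] → .
    (3,6)@(7, 13): e=[5,41,2] → X
    (4,6)@(9, 13): e=[33,21,-6] → .
    (3,7)@(7, 15): e=[23,35,-10] → .
  covered (5 px):
    . . . . . . . . . . . .
    . . . . . . . . . . . .
    . . . . . . X . . . . .
    . . . . . X . . . . . .
    . . . . . X . . . . . .
    . . . . X . . . . . . .
    . . . X . . . . . . . .
    . . . . . . . . . . . .
    . . . . . . . . . . . .
    . . . . . . . . . . . .
    . . . . . . . . . . . .
    . . . . . . . . . . . .
T2:
  2·area = 66  (B↔C swapped to make it positive)
  edge (2, 12)→(1, 1): d=(-1,-11) top-left  bias=+0
  edge (1, 1)→(8, 12): d=(7,11) right/bottom  bias=-1
  edge (8, 12)→(2, 12): d=(-6,0) right/bottom  bias=-1
    (0,0)@(1, 1): e=[0,0,66] → .  [on edge]
    (1,2)@(3, 5): e=[18,6,42] → X
    (2,2)@(5, 5): e=[40,-16,42] → .
    (1,3)@(3, 7): e=[16,20,30] → X
    (2,3)@(5, 7): e=[38,-2,30] → .
    (1,4)@(3, 9): e=[14,34,18] → X
    (2,4)@(5, 9): e=[36,12,18] → X
    (3,4)@(7, 9): e=[58,-10,18] → .
    (1,5)@(3, 11): e=[12,48,6] → X
    (3,5)@(7, 11): e=[56,4,6] → X
    (4,5)@(9, 11): e=[78,-18,6] → .
    (1,6)@(3, 13): e=[10,62,-6] → .
    (1,11)@(3, 23): e=[0,132,-66] → .  [on edge]
    (7,11)@(15, 23): e=[132,0,-66] → .  [on edge]
  covered (7 px):
    . . . . . . . . . . . .
    . . . . . . . . . . . .
    . X . . . . . . . . . .
    . X . . . . . . . . . .
    . X X . . . . . . . . .
    . X X X . . . . . . . .
    . . . . . . . . . . . .
    . . . . . . . . . . . .
    . . . . . . . . . . . .
    . . . . . . . . . . . .
    . . . . . . . . . . . .
    . . . . . . . . . . . .
T3:
  2·area = 24  (B↔C swapped to make it positive)
  edge (14, 20)→(0, 24): d=(-14,4) right/bottom  bias=-1
  edge (0, 24)→(8, 20): d=(8,-4) top-left  bias=+0
  edge (8, 20)→(14, 20): d=(6,0) top-left  bias=+0
    (3,10)@(7, 21): e=[14,4,6] → X
    (4,10)@(9, 21): e=[6,12,6] → X
    (5,10)@(11, 21): e=[-2,20,6] → .
    (1,11)@(3, 23): e=[2,4,18] → X
    (2,11)@(5, 23): e=[-6,12,18] → .
    (3,11)@(7, 23): e=[-14,20,18] → .
    (4,11)@(9, 23): e=[-22,28,18] → .
  covered (3 px):
    . . . . . . . . . . . .
    . . . . . . . . . . . .
    . . . . . . . . . . . .
    . . . . . . . . . . . .
    . . . . . . . . . . . .
    . . . . . . . . . . . .
    . . . . . . . . . . . .
    . . . . . . . . . . . .
    . . . . . . . . . . . .
    . . . . . . . . . . . .
    . . . X X . . . . . . .
    . X . . . . . . . . . .

Final: 27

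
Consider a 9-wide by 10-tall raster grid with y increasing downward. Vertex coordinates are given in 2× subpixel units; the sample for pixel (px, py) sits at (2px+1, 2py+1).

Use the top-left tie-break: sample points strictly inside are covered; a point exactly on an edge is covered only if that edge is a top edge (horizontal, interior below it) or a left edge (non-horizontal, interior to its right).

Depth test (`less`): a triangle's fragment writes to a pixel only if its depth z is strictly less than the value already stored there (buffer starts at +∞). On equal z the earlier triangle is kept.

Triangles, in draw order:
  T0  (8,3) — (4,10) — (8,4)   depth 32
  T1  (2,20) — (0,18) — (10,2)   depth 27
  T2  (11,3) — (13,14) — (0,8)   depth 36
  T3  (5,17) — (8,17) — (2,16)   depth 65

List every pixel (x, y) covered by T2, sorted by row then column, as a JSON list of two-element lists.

T0:
  2·area = 4  (B↔C swapped to make it positive)
  edge (8, 3)→(8, 4): d=(0,1) right/bottom  bias=-1
  edge (8, 4)→(4, 10): d=(-4,6) right/bottom  bias=-1
  edge (4, 10)→(8, 3): d=(4,-7) top-left  bias=+0
    (3,2)@(7, 5): e=[1,2,1] → █
    (4,2)@(9, 5): e=[-1,-10,15] → ·
    (3,3)@(7, 7): e=[1,-6,9] → ·
  covered (1 px):
    · · · · · · · · ·
    · · · · · · · · ·
    · · · █ · · · · ·
    · · · · · · · · ·
    · · · · · · · · ·
    · · · · · · · · ·
    · · · · · · · · ·
    · · · · · · · · ·
    · · · · · · · · ·
    · · · · · · · · ·
T1:
  2·area = 52
  edge (2, 20)→(0, 18): d=(-2,-2) top-left  bias=+0
  edge (0, 18)→(10, 2): d=(10,-16) top-left  bias=+0
  edge (10, 2)→(2, 20): d=(-8,18) right/bottom  bias=-1
    (3,3)@(7, 7): e=[36,2,14] → █
    (4,3)@(9, 7): e=[40,34,-22] → ·
    (3,4)@(7, 9): e=[32,22,-2] → ·
    (2,5)@(5, 11): e=[24,10,18] → █
    (3,5)@(7, 11): e=[28,42,-18] → ·
    (2,6)@(5, 13): e=[20,30,2] → █
    (3,6)@(7, 13): e=[24,62,-34] → ·
    (1,7)@(3, 15): e=[12,18,22] → █
    (2,7)@(5, 15): e=[16,50,-14] → ·
    (0,8)@(1, 17): e=[4,6,42] → █
    (2,8)@(5, 17): e=[12,70,-30] → ·
    (0,9)@(1, 19): e=[0,26,26] → █  [on edge]
  covered (7 px):
    · · · · · · · · ·
    · · · · · · · · ·
    · · · · · · · · ·
    · · · █ · · · · ·
    · · · · · · · · ·
    · · █ · · · · · ·
    · · █ · · · · · ·
    · █ · · · · · · ·
    █ █ · · · · · · ·
    █ · · · · · · · ·
T2:
  2·area = 131
  edge (11, 3)→(13, 14): d=(2,11) right/bottom  bias=-1
  edge (13, 14)→(0, 8): d=(-13,-6) top-left  bias=+0
  edge (0, 8)→(11, 3): d=(11,-5) top-left  bias=+0
    (5,1)@(11, 3): e=[0,131,0] → ·  [on edge]
    (3,2)@(7, 5): e=[48,81,2] → █
    (4,2)@(9, 5): e=[26,93,12] → █
    (5,2)@(11, 5): e=[4,105,22] → █
    (6,2)@(13, 5): e=[-18,117,32] → ·
    (1,3)@(3, 7): e=[96,31,4] → █
    (2,3)@(5, 7): e=[74,43,14] → █
    (6,3)@(13, 7): e=[-14,91,54] → ·
    (1,4)@(3, 9): e=[100,5,26] → █
    (6,4)@(13, 9): e=[-10,65,76] → ·
    (1,5)@(3, 11): e=[104,-21,48] → ·
    (2,5)@(5, 11): e=[82,-9,58] → ·
  covered (17 px):
    · · · · · · · · ·
    · · · · · · · · ·
    · · · █ █ █ · · ·
    · █ █ █ █ █ · · ·
    · █ █ █ █ █ · · ·
    · · · █ █ █ · · ·
    · · · · · █ · · ·
    · · · · · · · · ·
    · · · · · · · · ·
    · · · · · · · · ·
T3:
  2·area = 3  (B↔C swapped to make it positive)
  edge (5, 17)→(2, 16): d=(-3,-1) top-left  bias=+0
  edge (2, 16)→(8, 17): d=(6,1) right/bottom  bias=-1
  edge (8, 17)→(5, 17): d=(-3,0) right/bottom  bias=-1
    (0,8)@(1, 17): e=[-4,7,0] → ·  [on edge]
    (1,8)@(3, 17): e=[-2,5,0] → ·  [on edge]
    (2,8)@(5, 17): e=[0,3,0] → ·  [on edge]
    (3,8)@(7, 17): e=[2,1,0] → ·  [on edge]
    (4,8)@(9, 17): e=[4,-1,0] → ·  [on edge]
    (5,8)@(11, 17): e=[6,-3,0] → ·  [on edge]
    (6,8)@(13, 17): e=[8,-5,0] → ·  [on edge]
    (7,8)@(15, 17): e=[10,-7,0] → ·  [on edge]
    (8,8)@(17, 17): e=[12,-9,0] → ·  [on edge]
    (5,9)@(11, 19): e=[0,9,-6] → ·  [on edge]
  covered (0 px):
    · · · · · · · · ·
    · · · · · · · · ·
    · · · · · · · · ·
    · · · · · · · · ·
    · · · · · · · · ·
    · · · · · · · · ·
    · · · · · · · · ·
    · · · · · · · · ·
    · · · · · · · · ·
    · · · · · · · · ·

Answer: [[3,2],[4,2],[5,2],[1,3],[2,3],[3,3],[4,3],[5,3],[1,4],[2,4],[3,4],[4,4],[5,4],[3,5],[4,5],[5,5],[5,6]]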